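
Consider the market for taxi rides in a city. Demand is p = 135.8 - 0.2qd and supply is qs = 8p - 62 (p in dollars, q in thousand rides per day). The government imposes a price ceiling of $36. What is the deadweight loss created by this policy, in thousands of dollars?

Rearranging demand gives qd = 679 - 5p. Without the control the market clears where 679 - 5p = 8p - 62, i.e. p* = 57 and q* = 394.
Since 36 < 57, the ceiling is binding.
At p = 36: qd = 679 - 5·36 = 499 and qs = 8·36 - 62 = 226.
Quantity traded falls to 226. At q = 226 the demand price is (679 - 226)/5 = 90.6 and the supply price is (62 + 226)/8 = 36.
Deadweight loss = ½ · (90.6 - 36) · (394 - 226) = ½ · 54.6 · 168 = 4586.4.

4586.4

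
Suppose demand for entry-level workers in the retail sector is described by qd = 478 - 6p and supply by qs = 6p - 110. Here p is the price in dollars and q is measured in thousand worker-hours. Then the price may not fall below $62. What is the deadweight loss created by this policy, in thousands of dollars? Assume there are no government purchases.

Equilibrium: 478 - 6p = 6p - 110, so 588 = 12p and p* = 49, q* = 184.
Since 62 > 49, the floor is binding.
At p = 62: qd = 478 - 6·62 = 106 and qs = 6·62 - 110 = 262.
Quantity traded falls to 106. At q = 106 the demand price is (478 - 106)/6 = 62 and the supply price is (110 + 106)/6 = 36.
Deadweight loss = ½ · (62 - 36) · (184 - 106) = ½ · 26 · 78 = 1014.

1014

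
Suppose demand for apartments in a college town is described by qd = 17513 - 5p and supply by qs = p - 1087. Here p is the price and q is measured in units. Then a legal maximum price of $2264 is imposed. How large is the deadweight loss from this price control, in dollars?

In a free market, 17513 - 5p = p - 1087 gives the equilibrium p* = 3100, q* = 2013.
Because the ceiling (2264) lies below the market-clearing price, it is binding.
At p = 2264: qd = 17513 - 5·2264 = 6193 and qs = 2264 - 1087 = 1177.
Quantity traded falls to 1177. At q = 1177 the demand price is (17513 - 1177)/5 = 3267.2 and the supply price is 1087 + 1177 = 2264.
Deadweight loss = ½ · (3267.2 - 2264) · (2013 - 1177) = ½ · 1003.2 · 836 = 419337.6.

419337.6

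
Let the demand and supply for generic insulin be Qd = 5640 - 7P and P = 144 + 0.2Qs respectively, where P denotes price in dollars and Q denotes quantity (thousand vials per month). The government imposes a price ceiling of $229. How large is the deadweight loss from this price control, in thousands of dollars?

388290

Rearranging supply gives Qs = 5P - 720. In a free market, 5640 - 7P = 5P - 720 gives the equilibrium P* = 530, Q* = 1930.
Because the ceiling (229) lies below the market-clearing price, it is binding.
At P = 229: Qd = 5640 - 7·229 = 4037 and Qs = 5·229 - 720 = 425.
Quantity traded falls to 425. At Q = 425 the demand price is (5640 - 425)/7 = 745 and the supply price is (720 + 425)/5 = 229.
Deadweight loss = ½ · (745 - 229) · (1930 - 425) = ½ · 516 · 1505 = 388290.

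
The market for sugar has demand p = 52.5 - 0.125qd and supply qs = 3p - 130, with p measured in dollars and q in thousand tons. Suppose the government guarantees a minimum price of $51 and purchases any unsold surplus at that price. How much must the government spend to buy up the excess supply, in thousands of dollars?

Rearranging demand gives qd = 420 - 8p. Equilibrium: 420 - 8p = 3p - 130, so 550 = 11p and p* = 50, q* = 20.
The floor of 51 is above the equilibrium price 50, so it binds.
At p = 51: qd = 420 - 8·51 = 12 and qs = 3·51 - 130 = 23.
Surplus = qs - qd = 11.
Government expenditure = surplus × support price = 11 × 51 = 561.

561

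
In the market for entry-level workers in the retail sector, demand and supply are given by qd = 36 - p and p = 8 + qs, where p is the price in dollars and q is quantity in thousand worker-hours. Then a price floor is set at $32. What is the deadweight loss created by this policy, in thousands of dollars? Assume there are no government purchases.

Rearranging supply gives qs = p - 8. Setting quantity demanded equal to quantity supplied, 36 - p = p - 8, gives p* = 22 and q* = 14.
Because the floor (32) lies above the market-clearing price, it is binding.
At p = 32: qd = 36 - 32 = 4 and qs = 32 - 8 = 24.
Quantity traded falls to 4. At q = 4 the demand price is 36 - 4 = 32 and the supply price is 8 + 4 = 12.
Deadweight loss = ½ · (32 - 12) · (14 - 4) = ½ · 20 · 10 = 100.

100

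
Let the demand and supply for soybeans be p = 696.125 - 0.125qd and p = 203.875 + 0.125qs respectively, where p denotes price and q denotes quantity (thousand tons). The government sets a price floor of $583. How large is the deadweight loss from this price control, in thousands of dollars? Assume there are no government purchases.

Rearranging demand gives qd = 5569 - 8p; rearranging supply gives qs = 8p - 1631. In a free market, 5569 - 8p = 8p - 1631 gives the equilibrium p* = 450, q* = 1969.
The floor of 583 is above the equilibrium price 450, so it binds.
At p = 583: qd = 5569 - 8·583 = 905 and qs = 8·583 - 1631 = 3033.
Quantity traded falls to 905. At q = 905 the demand price is (5569 - 905)/8 = 583 and the supply price is (1631 + 905)/8 = 317.
Deadweight loss = ½ · (583 - 317) · (1969 - 905) = ½ · 266 · 1064 = 141512.

141512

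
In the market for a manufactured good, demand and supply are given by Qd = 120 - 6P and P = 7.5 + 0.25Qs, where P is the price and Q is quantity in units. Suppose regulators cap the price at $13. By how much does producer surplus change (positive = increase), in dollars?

Rearranging supply gives Qs = 4P - 30. Setting quantity demanded equal to quantity supplied, 120 - 6P = 4P - 30, gives P* = 15 and Q* = 30.
The ceiling of 13 is below the equilibrium price 15, so it binds.
At P = 13: Qd = 120 - 6·13 = 42 and Qs = 4·13 - 30 = 22.
Producer surplus without the control is ½ · (15 - 7.5) · 30 = 112.5.
With the ceiling, producers sell 22 units at 13, so PS = ½ · (13 - 7.5) · 22 = 60.5.
Change in producer surplus = 60.5 - 112.5 = -52.

-52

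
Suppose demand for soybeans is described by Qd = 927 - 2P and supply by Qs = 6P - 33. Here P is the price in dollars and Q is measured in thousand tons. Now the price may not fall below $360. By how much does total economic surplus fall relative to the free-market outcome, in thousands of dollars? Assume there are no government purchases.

76800

Equilibrium: 927 - 2P = 6P - 33, so 960 = 8P and P* = 120, Q* = 687.
The floor of 360 is above the equilibrium price 120, so it binds.
At P = 360: Qd = 927 - 2·360 = 207 and Qs = 6·360 - 33 = 2127.
Quantity traded falls to 207. At Q = 207 the demand price is (927 - 207)/2 = 360 and the supply price is (33 + 207)/6 = 40.
Deadweight loss = ½ · (360 - 40) · (687 - 207) = ½ · 320 · 480 = 76800.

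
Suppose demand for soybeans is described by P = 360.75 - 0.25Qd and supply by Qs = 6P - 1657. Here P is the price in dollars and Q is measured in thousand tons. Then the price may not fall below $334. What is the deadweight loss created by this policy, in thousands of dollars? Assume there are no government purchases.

Rearranging demand gives Qd = 1443 - 4P. Without the control the market clears where 1443 - 4P = 6P - 1657, i.e. P* = 310 and Q* = 203.
Because the floor (334) lies above the market-clearing price, it is binding.
At P = 334: Qd = 1443 - 4·334 = 107 and Qs = 6·334 - 1657 = 347.
Quantity traded falls to 107. At Q = 107 the demand price is (1443 - 107)/4 = 334 and the supply price is (1657 + 107)/6 = 294.
Deadweight loss = ½ · (334 - 294) · (203 - 107) = ½ · 40 · 96 = 1920.

1920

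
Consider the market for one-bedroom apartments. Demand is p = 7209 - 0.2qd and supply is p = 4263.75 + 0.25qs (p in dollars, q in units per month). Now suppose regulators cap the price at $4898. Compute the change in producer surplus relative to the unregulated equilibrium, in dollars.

Rearranging demand gives qd = 36045 - 5p; rearranging supply gives qs = 4p - 17055. Equilibrium: 36045 - 5p = 4p - 17055, so 53100 = 9p and p* = 5900, q* = 6545.
The ceiling of 4898 is below the equilibrium price 5900, so it binds.
At p = 4898: qd = 36045 - 5·4898 = 11555 and qs = 4·4898 - 17055 = 2537.
Producer surplus without the control is ½ · (5900 - 4263.75) · 6545 = 5354628.125.
With the ceiling, producers sell 2537 units at 4898, so PS = ½ · (4898 - 4263.75) · 2537 = 804546.125.
Change in producer surplus = 804546.125 - 5354628.125 = -4550082.

-4550082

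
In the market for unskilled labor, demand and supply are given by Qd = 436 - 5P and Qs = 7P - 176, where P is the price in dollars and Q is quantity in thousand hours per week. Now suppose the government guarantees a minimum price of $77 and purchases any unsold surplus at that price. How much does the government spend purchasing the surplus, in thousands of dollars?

Without the control the market clears where 436 - 5P = 7P - 176, i.e. P* = 51 and Q* = 181.
Because the floor (77) lies above the market-clearing price, it is binding.
At P = 77: Qd = 436 - 5·77 = 51 and Qs = 7·77 - 176 = 363.
Surplus = Qs - Qd = 312.
Government expenditure = surplus × support price = 312 × 77 = 24024.

24024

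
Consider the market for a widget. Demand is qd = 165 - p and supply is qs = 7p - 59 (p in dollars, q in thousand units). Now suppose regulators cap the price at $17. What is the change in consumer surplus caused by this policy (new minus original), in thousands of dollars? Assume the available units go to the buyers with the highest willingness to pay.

In a free market, 165 - p = 7p - 59 gives the equilibrium p* = 28, q* = 137.
Because the ceiling (17) lies below the market-clearing price, it is binding.
At p = 17: qd = 165 - 17 = 148 and qs = 7·17 - 59 = 60.
Consumer surplus without the control is ½ · (165 - 28) · 137 = 9384.5.
With the ceiling, 60 units are sold at 17 (assume they go to the highest-value buyers). The demand price at q = 60 is 105, so CS = ½ · [(165 - 17) + (105 - 17)] · 60 = 7080.
Change in consumer surplus = 7080 - 9384.5 = -2304.5.

-2304.5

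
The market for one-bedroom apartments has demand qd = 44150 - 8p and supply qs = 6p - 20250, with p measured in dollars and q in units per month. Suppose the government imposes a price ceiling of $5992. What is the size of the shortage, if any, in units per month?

0

Without the control the market clears where 44150 - 8p = 6p - 20250, i.e. p* = 4600 and q* = 7350.
The ceiling of 5992 is above the equilibrium price 4600, so it is not binding; the market clears at p* = 4600, q* = 7350.
Since the control does not bind, there is no shortage.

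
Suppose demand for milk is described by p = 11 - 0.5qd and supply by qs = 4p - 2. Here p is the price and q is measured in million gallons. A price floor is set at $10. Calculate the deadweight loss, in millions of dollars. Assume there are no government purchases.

Rearranging demand gives qd = 22 - 2p. Without the control the market clears where 22 - 2p = 4p - 2, i.e. p* = 4 and q* = 14.
Since 10 > 4, the floor is binding.
At p = 10: qd = 22 - 2·10 = 2 and qs = 4·10 - 2 = 38.
Quantity traded falls to 2. At q = 2 the demand price is (22 - 2)/2 = 10 and the supply price is (2 + 2)/4 = 1.
Deadweight loss = ½ · (10 - 1) · (14 - 2) = ½ · 9 · 12 = 54.

54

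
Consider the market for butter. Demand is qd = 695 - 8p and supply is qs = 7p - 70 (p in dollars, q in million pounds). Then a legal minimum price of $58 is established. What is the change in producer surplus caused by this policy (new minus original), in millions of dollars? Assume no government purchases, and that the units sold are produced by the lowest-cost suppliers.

1393

In a free market, 695 - 8p = 7p - 70 gives the equilibrium p* = 51, q* = 287.
Because the floor (58) lies above the market-clearing price, it is binding.
At p = 58: qd = 695 - 8·58 = 231 and qs = 7·58 - 70 = 336.
Producer surplus without the control is ½ · (51 - 10) · 287 = 5883.5.
With the floor, 231 units are sold at 58. The supply price at q = 231 is 43, so PS = ½ · [(58 - 10) + (58 - 43)] · 231 = 7276.5.
Change in producer surplus = 7276.5 - 5883.5 = 1393.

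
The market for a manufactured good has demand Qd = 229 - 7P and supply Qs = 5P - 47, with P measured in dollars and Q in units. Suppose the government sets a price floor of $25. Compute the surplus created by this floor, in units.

24

Setting quantity demanded equal to quantity supplied, 229 - 7P = 5P - 47, gives P* = 23 and Q* = 68.
The floor of 25 is above the equilibrium price 23, so it binds.
At P = 25: Qd = 229 - 7·25 = 54 and Qs = 5·25 - 47 = 78.
Surplus = Qs - Qd = 78 - 54 = 24.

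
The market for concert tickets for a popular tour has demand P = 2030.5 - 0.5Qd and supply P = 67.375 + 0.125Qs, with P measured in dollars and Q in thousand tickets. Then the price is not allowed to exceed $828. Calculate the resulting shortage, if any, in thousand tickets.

0

Rearranging demand gives Qd = 4061 - 2P; rearranging supply gives Qs = 8P - 539. Equilibrium: 4061 - 2P = 8P - 539, so 4600 = 10P and P* = 460, Q* = 3141.
The ceiling of 828 is above the equilibrium price 460, so it is not binding; the market clears at P* = 460, Q* = 3141.
Since the control does not bind, there is no shortage.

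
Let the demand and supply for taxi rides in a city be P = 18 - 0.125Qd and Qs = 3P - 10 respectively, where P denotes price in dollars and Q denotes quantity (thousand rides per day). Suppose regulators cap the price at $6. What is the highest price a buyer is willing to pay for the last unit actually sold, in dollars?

Rearranging demand gives Qd = 144 - 8P. Without the control the market clears where 144 - 8P = 3P - 10, i.e. P* = 14 and Q* = 32.
The ceiling of 6 is below the equilibrium price 14, so it binds.
At P = 6: Qd = 144 - 8·6 = 96 and Qs = 3·6 - 10 = 8.
Only 8 units reach the market. On the demand curve, the marginal buyer's willingness to pay at Q = 8 is (144 - 8)/8 = 17.

17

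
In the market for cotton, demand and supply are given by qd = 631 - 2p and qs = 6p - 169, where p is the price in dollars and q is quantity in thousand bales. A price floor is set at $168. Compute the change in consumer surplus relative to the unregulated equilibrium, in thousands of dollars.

-24684

Equilibrium: 631 - 2p = 6p - 169, so 800 = 8p and p* = 100, q* = 431.
Because the floor (168) lies above the market-clearing price, it is binding.
At p = 168: qd = 631 - 2·168 = 295 and qs = 6·168 - 169 = 839.
Consumer surplus without the control is ½ · (315.5 - 100) · 431 = 46440.25.
With the floor, consumers buy 295 units at 168, so CS = ½ · (315.5 - 168) · 295 = 21756.25.
Change in consumer surplus = 21756.25 - 46440.25 = -24684.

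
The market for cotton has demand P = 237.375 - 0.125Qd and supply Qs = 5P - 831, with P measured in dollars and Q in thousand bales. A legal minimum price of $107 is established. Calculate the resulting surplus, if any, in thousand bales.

0

Rearranging demand gives Qd = 1899 - 8P. Setting quantity demanded equal to quantity supplied, 1899 - 8P = 5P - 831, gives P* = 210 and Q* = 219.
The floor of 107 is below the equilibrium price 210, so it is not binding; the market clears at P* = 210, Q* = 219.
Since the control does not bind, there is no surplus.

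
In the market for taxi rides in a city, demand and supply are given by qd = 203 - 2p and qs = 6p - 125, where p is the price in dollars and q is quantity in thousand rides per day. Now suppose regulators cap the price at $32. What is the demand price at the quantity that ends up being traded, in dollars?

Equilibrium: 203 - 2p = 6p - 125, so 328 = 8p and p* = 41, q* = 121.
The ceiling of 32 is below the equilibrium price 41, so it binds.
At p = 32: qd = 203 - 2·32 = 139 and qs = 6·32 - 125 = 67.
Only 67 units reach the market. On the demand curve, the marginal buyer's willingness to pay at q = 67 is (203 - 67)/2 = 68.

68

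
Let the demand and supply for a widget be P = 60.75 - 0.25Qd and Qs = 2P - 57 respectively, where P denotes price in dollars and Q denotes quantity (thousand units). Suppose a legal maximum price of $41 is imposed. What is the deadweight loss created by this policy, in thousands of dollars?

121.5

Rearranging demand gives Qd = 243 - 4P. Equilibrium: 243 - 4P = 2P - 57, so 300 = 6P and P* = 50, Q* = 43.
Since 41 < 50, the ceiling is binding.
At P = 41: Qd = 243 - 4·41 = 79 and Qs = 2·41 - 57 = 25.
Quantity traded falls to 25. At Q = 25 the demand price is (243 - 25)/4 = 54.5 and the supply price is (57 + 25)/2 = 41.
Deadweight loss = ½ · (54.5 - 41) · (43 - 25) = ½ · 13.5 · 18 = 121.5.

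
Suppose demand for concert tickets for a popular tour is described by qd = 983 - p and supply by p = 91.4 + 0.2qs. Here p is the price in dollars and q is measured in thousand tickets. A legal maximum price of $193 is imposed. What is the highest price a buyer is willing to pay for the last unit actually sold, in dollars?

475

Rearranging supply gives qs = 5p - 457. Equilibrium: 983 - p = 5p - 457, so 1440 = 6p and p* = 240, q* = 743.
Since 193 < 240, the ceiling is binding.
At p = 193: qd = 983 - 193 = 790 and qs = 5·193 - 457 = 508.
Only 508 units reach the market. On the demand curve, the marginal buyer's willingness to pay at q = 508 is (983 - 508) = 475.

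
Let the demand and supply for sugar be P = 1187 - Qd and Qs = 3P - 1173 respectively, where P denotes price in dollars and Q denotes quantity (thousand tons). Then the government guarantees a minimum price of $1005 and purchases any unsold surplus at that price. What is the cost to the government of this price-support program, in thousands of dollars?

1668300

Rearranging demand gives Qd = 1187 - P. In a free market, 1187 - P = 3P - 1173 gives the equilibrium P* = 590, Q* = 597.
The floor of 1005 is above the equilibrium price 590, so it binds.
At P = 1005: Qd = 1187 - 1005 = 182 and Qs = 3·1005 - 1173 = 1842.
Surplus = Qs - Qd = 1660.
Government expenditure = surplus × support price = 1660 × 1005 = 1668300.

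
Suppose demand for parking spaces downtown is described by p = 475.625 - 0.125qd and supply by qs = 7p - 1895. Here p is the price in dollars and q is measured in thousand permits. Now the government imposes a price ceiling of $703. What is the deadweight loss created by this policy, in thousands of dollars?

Rearranging demand gives qd = 3805 - 8p. Without the control the market clears where 3805 - 8p = 7p - 1895, i.e. p* = 380 and q* = 765.
Since 703 is above p* = 380, the ceiling does not bind and the free-market outcome prevails.
Since the control does not bind, no trades are prevented and deadweight loss is zero.

0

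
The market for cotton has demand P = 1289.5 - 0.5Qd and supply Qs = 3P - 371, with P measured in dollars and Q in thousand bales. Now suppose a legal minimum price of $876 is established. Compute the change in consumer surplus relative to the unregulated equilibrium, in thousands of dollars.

Rearranging demand gives Qd = 2579 - 2P. Without the control the market clears where 2579 - 2P = 3P - 371, i.e. P* = 590 and Q* = 1399.
Because the floor (876) lies above the market-clearing price, it is binding.
At P = 876: Qd = 2579 - 2·876 = 827 and Qs = 3·876 - 371 = 2257.
Consumer surplus without the control is ½ · (1289.5 - 590) · 1399 = 489300.25.
With the floor, consumers buy 827 units at 876, so CS = ½ · (1289.5 - 876) · 827 = 170982.25.
Change in consumer surplus = 170982.25 - 489300.25 = -318318.

-318318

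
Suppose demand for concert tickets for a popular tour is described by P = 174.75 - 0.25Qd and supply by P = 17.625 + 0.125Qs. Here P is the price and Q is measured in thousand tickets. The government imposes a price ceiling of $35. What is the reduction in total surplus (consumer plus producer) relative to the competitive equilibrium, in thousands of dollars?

Rearranging demand gives Qd = 699 - 4P; rearranging supply gives Qs = 8P - 141. Equilibrium: 699 - 4P = 8P - 141, so 840 = 12P and P* = 70, Q* = 419.
The ceiling of 35 is below the equilibrium price 70, so it binds.
At P = 35: Qd = 699 - 4·35 = 559 and Qs = 8·35 - 141 = 139.
Quantity traded falls to 139. At Q = 139 the demand price is (699 - 139)/4 = 140 and the supply price is (141 + 139)/8 = 35.
Deadweight loss = ½ · (140 - 35) · (419 - 139) = ½ · 105 · 280 = 14700.

14700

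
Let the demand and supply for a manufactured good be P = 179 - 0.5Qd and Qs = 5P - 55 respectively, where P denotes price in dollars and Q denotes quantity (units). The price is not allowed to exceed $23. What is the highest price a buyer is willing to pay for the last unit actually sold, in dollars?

Rearranging demand gives Qd = 358 - 2P. Setting quantity demanded equal to quantity supplied, 358 - 2P = 5P - 55, gives P* = 59 and Q* = 240.
Because the ceiling (23) lies below the market-clearing price, it is binding.
At P = 23: Qd = 358 - 2·23 = 312 and Qs = 5·23 - 55 = 60.
Only 60 units reach the market. On the demand curve, the marginal buyer's willingness to pay at Q = 60 is (358 - 60)/2 = 149.

149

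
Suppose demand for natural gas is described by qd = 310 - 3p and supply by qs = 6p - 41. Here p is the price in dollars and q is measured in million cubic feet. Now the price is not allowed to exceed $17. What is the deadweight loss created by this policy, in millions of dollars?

4356

Without the control the market clears where 310 - 3p = 6p - 41, i.e. p* = 39 and q* = 193.
Because the ceiling (17) lies below the market-clearing price, it is binding.
At p = 17: qd = 310 - 3·17 = 259 and qs = 6·17 - 41 = 61.
Quantity traded falls to 61. At q = 61 the demand price is (310 - 61)/3 = 83 and the supply price is (41 + 61)/6 = 17.
Deadweight loss = ½ · (83 - 17) · (193 - 61) = ½ · 66 · 132 = 4356.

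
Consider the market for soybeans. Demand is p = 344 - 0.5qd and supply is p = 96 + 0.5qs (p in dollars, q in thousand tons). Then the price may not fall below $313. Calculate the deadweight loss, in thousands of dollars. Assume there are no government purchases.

Rearranging demand gives qd = 688 - 2p; rearranging supply gives qs = 2p - 192. Equilibrium: 688 - 2p = 2p - 192, so 880 = 4p and p* = 220, q* = 248.
The floor of 313 is above the equilibrium price 220, so it binds.
At p = 313: qd = 688 - 2·313 = 62 and qs = 2·313 - 192 = 434.
Quantity traded falls to 62. At q = 62 the demand price is (688 - 62)/2 = 313 and the supply price is (192 + 62)/2 = 127.
Deadweight loss = ½ · (313 - 127) · (248 - 62) = ½ · 186 · 186 = 17298.

17298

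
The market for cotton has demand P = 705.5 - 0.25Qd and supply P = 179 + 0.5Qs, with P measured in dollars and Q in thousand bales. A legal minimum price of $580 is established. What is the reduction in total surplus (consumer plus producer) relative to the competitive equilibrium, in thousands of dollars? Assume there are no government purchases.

Rearranging demand gives Qd = 2822 - 4P; rearranging supply gives Qs = 2P - 358. Equilibrium: 2822 - 4P = 2P - 358, so 3180 = 6P and P* = 530, Q* = 702.
Because the floor (580) lies above the market-clearing price, it is binding.
At P = 580: Qd = 2822 - 4·580 = 502 and Qs = 2·580 - 358 = 802.
Quantity traded falls to 502. At Q = 502 the demand price is (2822 - 502)/4 = 580 and the supply price is (358 + 502)/2 = 430.
Deadweight loss = ½ · (580 - 430) · (702 - 502) = ½ · 150 · 200 = 15000.

15000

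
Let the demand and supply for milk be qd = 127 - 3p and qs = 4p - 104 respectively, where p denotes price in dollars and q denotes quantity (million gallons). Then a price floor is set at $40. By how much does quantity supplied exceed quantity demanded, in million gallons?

49

Without the control the market clears where 127 - 3p = 4p - 104, i.e. p* = 33 and q* = 28.
Since 40 > 33, the floor is binding.
At p = 40: qd = 127 - 3·40 = 7 and qs = 4·40 - 104 = 56.
Surplus = qs - qd = 56 - 7 = 49.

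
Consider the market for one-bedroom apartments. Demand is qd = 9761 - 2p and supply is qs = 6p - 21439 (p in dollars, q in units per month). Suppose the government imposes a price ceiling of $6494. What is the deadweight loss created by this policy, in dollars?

0

In a free market, 9761 - 2p = 6p - 21439 gives the equilibrium p* = 3900, q* = 1961.
Since 6494 is above p* = 3900, the ceiling does not bind and the free-market outcome prevails.
Since the control does not bind, no trades are prevented and deadweight loss is zero.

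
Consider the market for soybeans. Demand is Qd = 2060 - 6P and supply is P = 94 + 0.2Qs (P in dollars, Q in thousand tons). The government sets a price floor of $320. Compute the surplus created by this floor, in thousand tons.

Rearranging supply gives Qs = 5P - 470. Without the control the market clears where 2060 - 6P = 5P - 470, i.e. P* = 230 and Q* = 680.
The floor of 320 is above the equilibrium price 230, so it binds.
At P = 320: Qd = 2060 - 6·320 = 140 and Qs = 5·320 - 470 = 1130.
Surplus = Qs - Qd = 1130 - 140 = 990.

990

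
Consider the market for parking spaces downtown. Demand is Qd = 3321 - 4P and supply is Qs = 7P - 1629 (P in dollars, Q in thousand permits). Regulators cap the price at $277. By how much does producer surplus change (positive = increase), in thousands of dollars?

-158381.5

Without the control the market clears where 3321 - 4P = 7P - 1629, i.e. P* = 450 and Q* = 1521.
Since 277 < 450, the ceiling is binding.
At P = 277: Qd = 3321 - 4·277 = 2213 and Qs = 7·277 - 1629 = 310.
Producer surplus without the control is ½ · (450 - 1629/7) · 1521 = 2313441/14.
With the ceiling, producers sell 310 units at 277, so PS = ½ · (277 - 1629/7) · 310 = 48050/7.
Change in producer surplus = 48050/7 - 2313441/14 = -158381.5.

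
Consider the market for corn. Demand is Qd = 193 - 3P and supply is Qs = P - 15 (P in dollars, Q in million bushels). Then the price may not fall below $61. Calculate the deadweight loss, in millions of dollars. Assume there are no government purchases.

Equilibrium: 193 - 3P = P - 15, so 208 = 4P and P* = 52, Q* = 37.
The floor of 61 is above the equilibrium price 52, so it binds.
At P = 61: Qd = 193 - 3·61 = 10 and Qs = 61 - 15 = 46.
Quantity traded falls to 10. At Q = 10 the demand price is (193 - 10)/3 = 61 and the supply price is 15 + 10 = 25.
Deadweight loss = ½ · (61 - 25) · (37 - 10) = ½ · 36 · 27 = 486.

486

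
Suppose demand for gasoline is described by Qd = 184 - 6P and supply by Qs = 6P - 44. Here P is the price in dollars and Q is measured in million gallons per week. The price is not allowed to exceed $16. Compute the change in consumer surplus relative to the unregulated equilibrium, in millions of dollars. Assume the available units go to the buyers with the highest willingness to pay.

129

Without the control the market clears where 184 - 6P = 6P - 44, i.e. P* = 19 and Q* = 70.
The ceiling of 16 is below the equilibrium price 19, so it binds.
At P = 16: Qd = 184 - 6·16 = 88 and Qs = 6·16 - 44 = 52.
Consumer surplus without the control is ½ · (92/3 - 19) · 70 = 1225/3.
With the ceiling, 52 units are sold at 16 (assume they go to the highest-value buyers). The demand price at Q = 52 is 22, so CS = ½ · [(92/3 - 16) + (22 - 16)] · 52 = 1612/3.
Change in consumer surplus = 1612/3 - 1225/3 = 129.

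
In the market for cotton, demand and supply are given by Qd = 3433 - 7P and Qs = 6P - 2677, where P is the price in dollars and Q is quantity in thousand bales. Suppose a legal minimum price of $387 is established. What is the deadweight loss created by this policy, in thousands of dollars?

0

Equilibrium: 3433 - 7P = 6P - 2677, so 6110 = 13P and P* = 470, Q* = 143.
Since 387 is below P* = 470, the floor does not bind and the free-market outcome prevails.
Since the control does not bind, no trades are prevented and deadweight loss is zero.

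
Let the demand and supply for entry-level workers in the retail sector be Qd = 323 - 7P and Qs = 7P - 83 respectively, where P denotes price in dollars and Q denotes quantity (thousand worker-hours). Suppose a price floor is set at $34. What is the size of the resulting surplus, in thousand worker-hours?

70

In a free market, 323 - 7P = 7P - 83 gives the equilibrium P* = 29, Q* = 120.
The floor of 34 is above the equilibrium price 29, so it binds.
At P = 34: Qd = 323 - 7·34 = 85 and Qs = 7·34 - 83 = 155.
Surplus = Qs - Qd = 155 - 85 = 70.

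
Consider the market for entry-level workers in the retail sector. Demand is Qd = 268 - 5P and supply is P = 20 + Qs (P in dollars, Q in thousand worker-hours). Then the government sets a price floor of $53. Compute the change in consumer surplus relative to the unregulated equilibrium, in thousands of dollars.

Rearranging supply gives Qs = P - 20. Without the control the market clears where 268 - 5P = P - 20, i.e. P* = 48 and Q* = 28.
Because the floor (53) lies above the market-clearing price, it is binding.
At P = 53: Qd = 268 - 5·53 = 3 and Qs = 53 - 20 = 33.
Consumer surplus without the control is ½ · (53.6 - 48) · 28 = 78.4.
With the floor, consumers buy 3 units at 53, so CS = ½ · (53.6 - 53) · 3 = 0.9.
Change in consumer surplus = 0.9 - 78.4 = -77.5.

-77.5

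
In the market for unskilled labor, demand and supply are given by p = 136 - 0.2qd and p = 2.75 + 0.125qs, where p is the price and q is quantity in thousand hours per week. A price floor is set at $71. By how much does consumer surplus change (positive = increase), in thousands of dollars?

-6247.5

Rearranging demand gives qd = 680 - 5p; rearranging supply gives qs = 8p - 22. Setting quantity demanded equal to quantity supplied, 680 - 5p = 8p - 22, gives p* = 54 and q* = 410.
Since 71 > 54, the floor is binding.
At p = 71: qd = 680 - 5·71 = 325 and qs = 8·71 - 22 = 546.
Consumer surplus without the control is ½ · (136 - 54) · 410 = 16810.
With the floor, consumers buy 325 units at 71, so CS = ½ · (136 - 71) · 325 = 10562.5.
Change in consumer surplus = 10562.5 - 16810 = -6247.5.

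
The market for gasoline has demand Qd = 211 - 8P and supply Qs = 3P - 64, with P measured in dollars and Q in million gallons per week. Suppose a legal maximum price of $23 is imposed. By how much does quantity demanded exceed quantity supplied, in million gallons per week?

Without the control the market clears where 211 - 8P = 3P - 64, i.e. P* = 25 and Q* = 11.
The ceiling of 23 is below the equilibrium price 25, so it binds.
At P = 23: Qd = 211 - 8·23 = 27 and Qs = 3·23 - 64 = 5.
Shortage = Qd - Qs = 27 - 5 = 22.

22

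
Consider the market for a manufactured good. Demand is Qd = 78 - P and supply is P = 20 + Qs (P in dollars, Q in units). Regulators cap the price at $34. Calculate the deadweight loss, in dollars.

Rearranging supply gives Qs = P - 20. In a free market, 78 - P = P - 20 gives the equilibrium P* = 49, Q* = 29.
The ceiling of 34 is below the equilibrium price 49, so it binds.
At P = 34: Qd = 78 - 34 = 44 and Qs = 34 - 20 = 14.
Quantity traded falls to 14. At Q = 14 the demand price is 78 - 14 = 64 and the supply price is 20 + 14 = 34.
Deadweight loss = ½ · (64 - 34) · (29 - 14) = ½ · 30 · 15 = 225.

225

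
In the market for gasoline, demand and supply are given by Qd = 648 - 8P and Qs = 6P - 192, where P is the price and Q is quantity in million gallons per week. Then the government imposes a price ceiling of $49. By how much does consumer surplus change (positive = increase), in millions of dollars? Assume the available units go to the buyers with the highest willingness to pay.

849.75

Without the control the market clears where 648 - 8P = 6P - 192, i.e. P* = 60 and Q* = 168.
Since 49 < 60, the ceiling is binding.
At P = 49: Qd = 648 - 8·49 = 256 and Qs = 6·49 - 192 = 102.
Consumer surplus without the control is ½ · (81 - 60) · 168 = 1764.
With the ceiling, 102 units are sold at 49 (assume they go to the highest-value buyers). The demand price at Q = 102 is 68.25, so CS = ½ · [(81 - 49) + (68.25 - 49)] · 102 = 2613.75.
Change in consumer surplus = 2613.75 - 1764 = 849.75.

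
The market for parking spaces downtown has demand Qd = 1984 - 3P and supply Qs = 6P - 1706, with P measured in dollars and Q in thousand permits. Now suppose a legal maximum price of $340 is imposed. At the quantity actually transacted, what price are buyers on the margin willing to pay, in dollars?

550

Setting quantity demanded equal to quantity supplied, 1984 - 3P = 6P - 1706, gives P* = 410 and Q* = 754.
Since 340 < 410, the ceiling is binding.
At P = 340: Qd = 1984 - 3·340 = 964 and Qs = 6·340 - 1706 = 334.
Only 334 units reach the market. On the demand curve, the marginal buyer's willingness to pay at Q = 334 is (1984 - 334)/3 = 550.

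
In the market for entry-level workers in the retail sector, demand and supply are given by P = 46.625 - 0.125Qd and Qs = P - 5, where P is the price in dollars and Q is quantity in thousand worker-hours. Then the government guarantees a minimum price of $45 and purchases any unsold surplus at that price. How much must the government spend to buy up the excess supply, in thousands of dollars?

Rearranging demand gives Qd = 373 - 8P. In a free market, 373 - 8P = P - 5 gives the equilibrium P* = 42, Q* = 37.
The floor of 45 is above the equilibrium price 42, so it binds.
At P = 45: Qd = 373 - 8·45 = 13 and Qs = 45 - 5 = 40.
Surplus = Qs - Qd = 27.
Government expenditure = surplus × support price = 27 × 45 = 1215.

1215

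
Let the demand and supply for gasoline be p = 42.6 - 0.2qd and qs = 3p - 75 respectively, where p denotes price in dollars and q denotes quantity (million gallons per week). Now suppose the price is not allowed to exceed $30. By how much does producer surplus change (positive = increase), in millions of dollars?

Rearranging demand gives qd = 213 - 5p. Equilibrium: 213 - 5p = 3p - 75, so 288 = 8p and p* = 36, q* = 33.
The ceiling of 30 is below the equilibrium price 36, so it binds.
At p = 30: qd = 213 - 5·30 = 63 and qs = 3·30 - 75 = 15.
Producer surplus without the control is ½ · (36 - 25) · 33 = 181.5.
With the ceiling, producers sell 15 units at 30, so PS = ½ · (30 - 25) · 15 = 37.5.
Change in producer surplus = 37.5 - 181.5 = -144.

-144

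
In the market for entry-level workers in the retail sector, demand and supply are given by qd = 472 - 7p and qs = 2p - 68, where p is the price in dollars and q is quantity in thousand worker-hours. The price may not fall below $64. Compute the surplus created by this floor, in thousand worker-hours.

Equilibrium: 472 - 7p = 2p - 68, so 540 = 9p and p* = 60, q* = 52.
The floor of 64 is above the equilibrium price 60, so it binds.
At p = 64: qd = 472 - 7·64 = 24 and qs = 2·64 - 68 = 60.
Surplus = qs - qd = 60 - 24 = 36.

36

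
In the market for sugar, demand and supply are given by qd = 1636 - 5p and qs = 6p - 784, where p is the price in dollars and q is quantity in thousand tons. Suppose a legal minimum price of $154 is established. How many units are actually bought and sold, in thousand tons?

Setting quantity demanded equal to quantity supplied, 1636 - 5p = 6p - 784, gives p* = 220 and q* = 536.
The floor of 154 is below the equilibrium price 220, so it is not binding; the market clears at p* = 220, q* = 536.

536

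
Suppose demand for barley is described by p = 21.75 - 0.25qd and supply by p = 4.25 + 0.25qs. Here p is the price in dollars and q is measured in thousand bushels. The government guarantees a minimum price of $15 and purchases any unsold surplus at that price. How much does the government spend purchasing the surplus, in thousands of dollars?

240

Rearranging demand gives qd = 87 - 4p; rearranging supply gives qs = 4p - 17. In a free market, 87 - 4p = 4p - 17 gives the equilibrium p* = 13, q* = 35.
The floor of 15 is above the equilibrium price 13, so it binds.
At p = 15: qd = 87 - 4·15 = 27 and qs = 4·15 - 17 = 43.
Surplus = qs - qd = 16.
Government expenditure = surplus × support price = 16 × 15 = 240.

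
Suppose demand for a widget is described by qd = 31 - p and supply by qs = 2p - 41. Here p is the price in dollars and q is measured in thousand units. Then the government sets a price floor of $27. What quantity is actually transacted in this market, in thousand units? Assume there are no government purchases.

In a free market, 31 - p = 2p - 41 gives the equilibrium p* = 24, q* = 7.
Because the floor (27) lies above the market-clearing price, it is binding.
At p = 27: qd = 31 - 27 = 4 and qs = 2·27 - 41 = 13.
The quantity actually transacted is the short side, demand: 4.

4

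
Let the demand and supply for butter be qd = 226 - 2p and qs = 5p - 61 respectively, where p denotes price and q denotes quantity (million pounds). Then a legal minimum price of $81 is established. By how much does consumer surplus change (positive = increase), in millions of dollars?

-4160

Equilibrium: 226 - 2p = 5p - 61, so 287 = 7p and p* = 41, q* = 144.
The floor of 81 is above the equilibrium price 41, so it binds.
At p = 81: qd = 226 - 2·81 = 64 and qs = 5·81 - 61 = 344.
Consumer surplus without the control is ½ · (113 - 41) · 144 = 5184.
With the floor, consumers buy 64 units at 81, so CS = ½ · (113 - 81) · 64 = 1024.
Change in consumer surplus = 1024 - 5184 = -4160.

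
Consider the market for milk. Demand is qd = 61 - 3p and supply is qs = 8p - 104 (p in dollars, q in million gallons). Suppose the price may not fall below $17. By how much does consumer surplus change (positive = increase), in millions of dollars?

-26

Setting quantity demanded equal to quantity supplied, 61 - 3p = 8p - 104, gives p* = 15 and q* = 16.
Since 17 > 15, the floor is binding.
At p = 17: qd = 61 - 3·17 = 10 and qs = 8·17 - 104 = 32.
Consumer surplus without the control is ½ · (61/3 - 15) · 16 = 128/3.
With the floor, consumers buy 10 units at 17, so CS = ½ · (61/3 - 17) · 10 = 50/3.
Change in consumer surplus = 50/3 - 128/3 = -26.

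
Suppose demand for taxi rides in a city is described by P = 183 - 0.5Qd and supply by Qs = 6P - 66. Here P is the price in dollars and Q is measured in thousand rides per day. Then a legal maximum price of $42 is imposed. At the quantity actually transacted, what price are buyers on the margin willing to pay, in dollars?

90

Rearranging demand gives Qd = 366 - 2P. Equilibrium: 366 - 2P = 6P - 66, so 432 = 8P and P* = 54, Q* = 258.
The ceiling of 42 is below the equilibrium price 54, so it binds.
At P = 42: Qd = 366 - 2·42 = 282 and Qs = 6·42 - 66 = 186.
Only 186 units reach the market. On the demand curve, the marginal buyer's willingness to pay at Q = 186 is (366 - 186)/2 = 90.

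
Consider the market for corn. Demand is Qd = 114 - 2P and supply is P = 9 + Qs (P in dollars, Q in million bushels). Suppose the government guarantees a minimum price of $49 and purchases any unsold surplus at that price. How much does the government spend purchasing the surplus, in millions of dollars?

1176

Rearranging supply gives Qs = P - 9. Without the control the market clears where 114 - 2P = P - 9, i.e. P* = 41 and Q* = 32.
The floor of 49 is above the equilibrium price 41, so it binds.
At P = 49: Qd = 114 - 2·49 = 16 and Qs = 49 - 9 = 40.
Surplus = Qs - Qd = 24.
Government expenditure = surplus × support price = 24 × 49 = 1176.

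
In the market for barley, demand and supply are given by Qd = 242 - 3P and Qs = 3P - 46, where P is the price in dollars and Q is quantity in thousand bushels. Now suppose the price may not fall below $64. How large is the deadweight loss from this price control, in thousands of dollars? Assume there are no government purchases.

768

Without the control the market clears where 242 - 3P = 3P - 46, i.e. P* = 48 and Q* = 98.
Because the floor (64) lies above the market-clearing price, it is binding.
At P = 64: Qd = 242 - 3·64 = 50 and Qs = 3·64 - 46 = 146.
Quantity traded falls to 50. At Q = 50 the demand price is (242 - 50)/3 = 64 and the supply price is (46 + 50)/3 = 32.
Deadweight loss = ½ · (64 - 32) · (98 - 50) = ½ · 32 · 48 = 768.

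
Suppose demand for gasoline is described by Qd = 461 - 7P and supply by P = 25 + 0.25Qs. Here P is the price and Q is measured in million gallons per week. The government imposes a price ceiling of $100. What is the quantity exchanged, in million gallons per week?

104

Rearranging supply gives Qs = 4P - 100. Setting quantity demanded equal to quantity supplied, 461 - 7P = 4P - 100, gives P* = 51 and Q* = 104.
The ceiling of 100 is above the equilibrium price 51, so it is not binding; the market clears at P* = 51, Q* = 104.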